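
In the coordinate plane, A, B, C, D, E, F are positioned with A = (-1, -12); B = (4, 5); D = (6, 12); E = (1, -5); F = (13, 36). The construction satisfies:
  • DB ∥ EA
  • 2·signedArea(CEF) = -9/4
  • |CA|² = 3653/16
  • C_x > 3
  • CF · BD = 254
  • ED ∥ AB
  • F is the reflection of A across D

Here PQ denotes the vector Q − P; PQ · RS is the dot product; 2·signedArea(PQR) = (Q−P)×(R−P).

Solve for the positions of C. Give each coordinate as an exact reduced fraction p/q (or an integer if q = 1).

1. C_x = 13/4  [2·signedArea(CEF) = -9/4 ∩ CF · BD = 254]
2. C_y = 5/2  [2·signedArea(CEF) = -9/4 ∩ CF · BD = 254]
   → C = (13/4, 5/2)

C = (13/4, 5/2)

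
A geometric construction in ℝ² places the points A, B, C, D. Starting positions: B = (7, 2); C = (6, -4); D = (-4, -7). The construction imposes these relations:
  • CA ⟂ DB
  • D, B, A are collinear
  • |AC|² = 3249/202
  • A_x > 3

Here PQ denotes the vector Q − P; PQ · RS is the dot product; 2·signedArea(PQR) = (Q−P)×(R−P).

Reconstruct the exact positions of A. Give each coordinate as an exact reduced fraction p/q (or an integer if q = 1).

A = (699/202, -181/202)

1. A_x = 699/202  [D, B, A are collinear ∩ CA ⟂ DB]
2. A_y = -181/202  [D, B, A are collinear ∩ CA ⟂ DB]
   → A = (699/202, -181/202)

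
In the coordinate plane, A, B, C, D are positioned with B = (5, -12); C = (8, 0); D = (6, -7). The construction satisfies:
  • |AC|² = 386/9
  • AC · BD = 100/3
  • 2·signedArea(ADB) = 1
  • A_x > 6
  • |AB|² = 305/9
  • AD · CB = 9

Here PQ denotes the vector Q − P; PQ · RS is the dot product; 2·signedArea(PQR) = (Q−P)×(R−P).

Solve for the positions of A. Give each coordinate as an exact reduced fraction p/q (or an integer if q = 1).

1. A_x = 19/3  [AC · BD = 100/3 ∩ AD · CB = 9]
2. A_y = -19/3  [AC · BD = 100/3 ∩ AD · CB = 9]
   → A = (19/3, -19/3)

A = (19/3, -19/3)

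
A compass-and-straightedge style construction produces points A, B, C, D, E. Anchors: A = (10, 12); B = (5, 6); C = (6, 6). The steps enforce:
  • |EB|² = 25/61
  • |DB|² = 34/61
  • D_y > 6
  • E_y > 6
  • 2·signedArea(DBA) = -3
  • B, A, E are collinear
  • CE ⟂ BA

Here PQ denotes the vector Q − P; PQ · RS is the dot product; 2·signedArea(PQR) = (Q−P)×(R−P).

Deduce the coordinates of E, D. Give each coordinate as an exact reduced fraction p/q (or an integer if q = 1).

1. E_x = 330/61  [B, A, E are collinear ∩ CE ⟂ BA]
2. E_y = 396/61  [B, A, E are collinear ∩ CE ⟂ BA]
   → E = (330/61, 396/61)
3. D_x = 348/61  [line -6·x + 5·y + 3 = 0 ∩ |DB|² = 34/61]
4. D_y = 381/61  [line -6·x + 5·y + 3 = 0 ∩ |DB|² = 34/61]
   → D = (348/61, 381/61)

D = (348/61, 381/61)
E = (330/61, 396/61)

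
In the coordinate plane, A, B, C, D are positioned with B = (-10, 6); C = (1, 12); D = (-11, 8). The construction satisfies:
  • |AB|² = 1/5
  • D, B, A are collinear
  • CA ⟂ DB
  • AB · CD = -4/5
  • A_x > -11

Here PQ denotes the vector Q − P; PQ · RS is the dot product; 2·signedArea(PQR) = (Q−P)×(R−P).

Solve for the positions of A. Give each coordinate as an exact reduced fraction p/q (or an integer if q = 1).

1. A_x = -51/5  [D, B, A are collinear ∩ CA ⟂ DB]
2. A_y = 32/5  [D, B, A are collinear ∩ CA ⟂ DB]
   → A = (-51/5, 32/5)

A = (-51/5, 32/5)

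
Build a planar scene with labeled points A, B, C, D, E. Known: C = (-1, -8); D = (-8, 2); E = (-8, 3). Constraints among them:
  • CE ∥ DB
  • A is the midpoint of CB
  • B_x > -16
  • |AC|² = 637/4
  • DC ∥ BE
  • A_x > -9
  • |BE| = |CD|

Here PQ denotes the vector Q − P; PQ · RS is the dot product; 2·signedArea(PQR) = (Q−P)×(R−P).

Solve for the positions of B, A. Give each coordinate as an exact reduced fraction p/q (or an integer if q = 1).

A = (-8, 5/2)
B = (-15, 13)

1. B_x = -15  [DC ∥ BE ∩ CE ∥ DB]
2. B_y = 13  [DC ∥ BE ∩ CE ∥ DB]
   → B = (-15, 13)
3. A_x = -8  [A is the midpoint of CB]
4. A_y = 5/2  [A is the midpoint of CB]
   → A = (-8, 5/2)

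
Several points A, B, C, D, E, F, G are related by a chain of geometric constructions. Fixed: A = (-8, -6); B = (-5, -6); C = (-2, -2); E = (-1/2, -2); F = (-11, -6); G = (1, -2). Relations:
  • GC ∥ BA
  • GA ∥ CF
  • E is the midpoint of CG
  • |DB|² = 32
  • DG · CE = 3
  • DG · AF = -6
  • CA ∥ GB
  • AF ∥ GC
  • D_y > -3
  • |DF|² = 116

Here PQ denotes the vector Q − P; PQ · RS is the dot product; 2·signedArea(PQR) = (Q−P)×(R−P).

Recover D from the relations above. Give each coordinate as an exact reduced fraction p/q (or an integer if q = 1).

D = (-1, -2)

1. D_x = -1  [DG · CE = 3]
2. D_y = -2  [|DF|² = 116]
   → D = (-1, -2)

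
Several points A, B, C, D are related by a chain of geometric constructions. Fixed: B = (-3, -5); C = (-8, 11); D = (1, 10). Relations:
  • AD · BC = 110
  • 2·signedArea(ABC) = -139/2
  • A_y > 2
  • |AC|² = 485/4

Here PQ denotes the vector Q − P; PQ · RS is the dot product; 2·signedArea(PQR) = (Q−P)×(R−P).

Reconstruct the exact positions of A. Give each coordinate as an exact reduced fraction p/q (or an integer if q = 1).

A = (-1, 5/2)

1. A_x = -1  [AD · BC = 110 ∩ 2·signedArea(ABC) = -139/2]
2. A_y = 5/2  [AD · BC = 110 ∩ 2·signedArea(ABC) = -139/2]
   → A = (-1, 5/2)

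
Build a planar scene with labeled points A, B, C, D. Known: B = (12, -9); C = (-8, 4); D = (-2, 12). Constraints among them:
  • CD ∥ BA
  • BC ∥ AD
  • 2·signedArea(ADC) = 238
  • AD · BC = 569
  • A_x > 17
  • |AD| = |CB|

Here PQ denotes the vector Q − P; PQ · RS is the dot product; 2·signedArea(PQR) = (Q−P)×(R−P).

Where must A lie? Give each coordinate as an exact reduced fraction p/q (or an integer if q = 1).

1. A_x = 18  [BC ∥ AD ∩ CD ∥ BA]
2. A_y = -1  [BC ∥ AD ∩ CD ∥ BA]
   → A = (18, -1)

A = (18, -1)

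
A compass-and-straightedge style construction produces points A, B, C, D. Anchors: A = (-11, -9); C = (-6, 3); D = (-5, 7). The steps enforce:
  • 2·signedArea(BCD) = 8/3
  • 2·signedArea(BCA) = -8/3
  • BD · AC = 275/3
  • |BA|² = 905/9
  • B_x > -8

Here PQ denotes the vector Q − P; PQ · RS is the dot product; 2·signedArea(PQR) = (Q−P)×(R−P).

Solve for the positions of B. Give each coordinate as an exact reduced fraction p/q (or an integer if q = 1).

B = (-22/3, 1/3)

1. B_x = -22/3  [BD · AC = 275/3 ∩ 2·signedArea(BCA) = -8/3]
2. B_y = 1/3  [BD · AC = 275/3 ∩ 2·signedArea(BCA) = -8/3]
   → B = (-22/3, 1/3)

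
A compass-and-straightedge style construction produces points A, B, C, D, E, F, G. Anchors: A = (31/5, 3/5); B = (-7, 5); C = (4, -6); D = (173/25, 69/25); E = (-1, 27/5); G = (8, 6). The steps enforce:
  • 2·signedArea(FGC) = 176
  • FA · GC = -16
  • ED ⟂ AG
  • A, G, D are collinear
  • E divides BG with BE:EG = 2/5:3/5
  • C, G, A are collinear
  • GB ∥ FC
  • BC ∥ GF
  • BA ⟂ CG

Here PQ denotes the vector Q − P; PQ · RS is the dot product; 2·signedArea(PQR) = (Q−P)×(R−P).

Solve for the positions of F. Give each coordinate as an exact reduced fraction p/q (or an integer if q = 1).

1. F_x = 19  [GB ∥ FC ∩ BC ∥ GF]
2. F_y = -5  [GB ∥ FC ∩ BC ∥ GF]
   → F = (19, -5)

F = (19, -5)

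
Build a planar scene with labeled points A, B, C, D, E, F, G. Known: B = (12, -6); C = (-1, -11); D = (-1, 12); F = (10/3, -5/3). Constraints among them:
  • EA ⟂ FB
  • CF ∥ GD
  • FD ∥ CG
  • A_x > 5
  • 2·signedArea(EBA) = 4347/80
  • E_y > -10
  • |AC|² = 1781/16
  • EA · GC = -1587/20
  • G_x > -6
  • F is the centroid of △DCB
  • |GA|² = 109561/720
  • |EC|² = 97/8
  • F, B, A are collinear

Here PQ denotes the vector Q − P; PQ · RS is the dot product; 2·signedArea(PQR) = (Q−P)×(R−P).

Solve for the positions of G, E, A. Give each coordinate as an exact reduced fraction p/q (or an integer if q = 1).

1. G_x = -16/3  [CF ∥ GD ∩ FD ∥ CG]
2. G_y = 8/3  [CF ∥ GD ∩ FD ∥ CG]
   → G = (-16/3, 8/3)
3. A_x = 57/10  [line 13/3·x + 26/3·y + 0 = 0 ∩ |GA|² = 109561/720]
4. A_y = -57/20  [line 13/3·x + 26/3·y + 0 = 0 ∩ |GA|² = 109561/720]
   → A = (57/10, -57/20)
5. E_x = 9/4  [2·signedArea(EBA) = 4347/80 ∩ EA ⟂ FB]
6. E_y = -39/4  [2·signedArea(EBA) = 4347/80 ∩ EA ⟂ FB]
   → E = (9/4, -39/4)

A = (57/10, -57/20)
E = (9/4, -39/4)
G = (-16/3, 8/3)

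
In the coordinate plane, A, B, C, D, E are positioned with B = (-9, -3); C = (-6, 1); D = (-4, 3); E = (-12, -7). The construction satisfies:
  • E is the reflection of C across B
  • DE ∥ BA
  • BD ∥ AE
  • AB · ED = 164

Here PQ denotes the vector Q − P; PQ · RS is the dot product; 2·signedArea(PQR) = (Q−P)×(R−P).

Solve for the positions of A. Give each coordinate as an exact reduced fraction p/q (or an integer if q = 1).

1. A_x = -17  [BD ∥ AE ∩ DE ∥ BA]
2. A_y = -13  [BD ∥ AE ∩ DE ∥ BA]
   → A = (-17, -13)

A = (-17, -13)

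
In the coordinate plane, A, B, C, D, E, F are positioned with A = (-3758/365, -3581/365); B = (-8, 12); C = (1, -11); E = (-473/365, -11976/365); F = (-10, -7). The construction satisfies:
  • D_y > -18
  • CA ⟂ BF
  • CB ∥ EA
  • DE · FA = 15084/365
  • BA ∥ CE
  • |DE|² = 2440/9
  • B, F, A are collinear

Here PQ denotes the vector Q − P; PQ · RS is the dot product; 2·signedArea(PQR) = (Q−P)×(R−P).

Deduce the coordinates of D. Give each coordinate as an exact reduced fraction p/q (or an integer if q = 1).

1. D_x = -2663/365  [line 108/365·x + 1026/365·y + 3744/73 = 0 ∩ |DE|² = 2440/9]
2. D_y = -19138/1095  [line 108/365·x + 1026/365·y + 3744/73 = 0 ∩ |DE|² = 2440/9]
   → D = (-2663/365, -19138/1095)

D = (-2663/365, -19138/1095)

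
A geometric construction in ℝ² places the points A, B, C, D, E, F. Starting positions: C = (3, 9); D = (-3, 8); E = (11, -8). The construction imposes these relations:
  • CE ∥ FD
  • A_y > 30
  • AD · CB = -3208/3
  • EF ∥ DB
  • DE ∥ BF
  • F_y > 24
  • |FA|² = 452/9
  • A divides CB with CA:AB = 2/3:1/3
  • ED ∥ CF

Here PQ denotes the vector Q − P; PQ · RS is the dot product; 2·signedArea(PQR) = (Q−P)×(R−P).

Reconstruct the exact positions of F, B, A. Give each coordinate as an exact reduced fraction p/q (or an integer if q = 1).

A = (-47/3, 91/3)
B = (-25, 41)
F = (-11, 25)

1. F_x = -11  [CE ∥ FD ∩ ED ∥ CF]
2. F_y = 25  [CE ∥ FD ∩ ED ∥ CF]
   → F = (-11, 25)
3. B_x = -25  [DE ∥ BF ∩ EF ∥ DB]
4. B_y = 41  [DE ∥ BF ∩ EF ∥ DB]
   → B = (-25, 41)
5. A_x = -47/3  [A divides CB with CA:AB = 2/3:1/3]
6. A_y = 91/3  [A divides CB with CA:AB = 2/3:1/3]
   → A = (-47/3, 91/3)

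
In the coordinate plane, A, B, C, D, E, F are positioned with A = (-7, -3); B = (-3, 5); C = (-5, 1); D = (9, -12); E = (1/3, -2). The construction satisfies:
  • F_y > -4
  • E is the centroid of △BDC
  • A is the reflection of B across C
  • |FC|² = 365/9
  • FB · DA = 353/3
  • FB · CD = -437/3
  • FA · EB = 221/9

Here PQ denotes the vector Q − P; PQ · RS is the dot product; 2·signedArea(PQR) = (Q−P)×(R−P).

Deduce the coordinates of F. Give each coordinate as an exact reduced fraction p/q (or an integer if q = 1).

F = (-1/3, -10/3)

1. F_x = -1/3  [FB · DA = 353/3 ∩ FA · EB = 221/9]
2. F_y = -10/3  [FB · DA = 353/3 ∩ FA · EB = 221/9]
   → F = (-1/3, -10/3)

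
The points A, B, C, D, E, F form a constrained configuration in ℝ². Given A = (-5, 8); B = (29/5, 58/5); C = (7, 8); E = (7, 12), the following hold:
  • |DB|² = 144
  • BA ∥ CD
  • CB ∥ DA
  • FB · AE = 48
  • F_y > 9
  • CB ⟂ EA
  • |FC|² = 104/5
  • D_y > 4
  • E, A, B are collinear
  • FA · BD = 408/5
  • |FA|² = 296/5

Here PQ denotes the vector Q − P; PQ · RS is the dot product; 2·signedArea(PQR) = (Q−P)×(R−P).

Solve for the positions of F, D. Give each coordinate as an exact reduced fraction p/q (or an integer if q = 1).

1. F_x = 13/5  [line -12·x + -4·y + 68 = 0 ∩ |FC|² = 104/5]
2. F_y = 46/5  [line -12·x + -4·y + 68 = 0 ∩ |FC|² = 104/5]
   → F = (13/5, 46/5)
3. D_x = -19/5  [FA · BD = 408/5 ∩ CB ∥ DA]
4. D_y = 22/5  [FA · BD = 408/5 ∩ CB ∥ DA]
   → D = (-19/5, 22/5)

D = (-19/5, 22/5)
F = (13/5, 46/5)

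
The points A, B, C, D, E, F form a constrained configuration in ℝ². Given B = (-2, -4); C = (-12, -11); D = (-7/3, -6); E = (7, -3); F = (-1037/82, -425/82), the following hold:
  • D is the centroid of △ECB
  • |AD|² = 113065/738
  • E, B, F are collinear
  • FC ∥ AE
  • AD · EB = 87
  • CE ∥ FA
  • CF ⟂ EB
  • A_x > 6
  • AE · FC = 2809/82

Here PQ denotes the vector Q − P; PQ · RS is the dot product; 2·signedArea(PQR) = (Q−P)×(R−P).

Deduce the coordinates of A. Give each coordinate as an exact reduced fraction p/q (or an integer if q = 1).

A = (521/82, 231/82)

1. A_x = 521/82  [FC ∥ AE ∩ CE ∥ FA]
2. A_y = 231/82  [FC ∥ AE ∩ CE ∥ FA]
   → A = (521/82, 231/82)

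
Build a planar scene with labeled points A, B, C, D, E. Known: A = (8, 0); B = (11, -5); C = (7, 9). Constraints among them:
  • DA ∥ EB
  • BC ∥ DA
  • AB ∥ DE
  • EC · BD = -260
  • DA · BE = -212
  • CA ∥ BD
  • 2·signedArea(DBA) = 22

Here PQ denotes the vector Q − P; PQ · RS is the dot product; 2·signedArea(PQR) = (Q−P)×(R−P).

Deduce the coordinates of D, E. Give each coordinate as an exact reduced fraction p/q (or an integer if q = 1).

D = (12, -14)
E = (15, -19)

1. D_x = 12  [BC ∥ DA ∩ CA ∥ BD]
2. D_y = -14  [BC ∥ DA ∩ CA ∥ BD]
   → D = (12, -14)
3. E_x = 15  [DA ∥ EB ∩ AB ∥ DE]
4. E_y = -19  [DA ∥ EB ∩ AB ∥ DE]
   → E = (15, -19)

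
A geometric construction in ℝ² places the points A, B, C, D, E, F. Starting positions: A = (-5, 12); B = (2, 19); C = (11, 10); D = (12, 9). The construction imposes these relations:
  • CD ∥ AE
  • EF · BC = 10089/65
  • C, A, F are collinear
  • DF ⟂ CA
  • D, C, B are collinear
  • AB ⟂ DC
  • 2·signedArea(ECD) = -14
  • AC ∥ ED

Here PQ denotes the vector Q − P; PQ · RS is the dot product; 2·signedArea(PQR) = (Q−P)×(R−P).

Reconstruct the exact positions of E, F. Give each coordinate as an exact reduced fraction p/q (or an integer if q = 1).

E = (-4, 11)
F = (787/65, 641/65)

1. E_x = -4  [AC ∥ ED ∩ CD ∥ AE]
2. E_y = 11  [AC ∥ ED ∩ CD ∥ AE]
   → E = (-4, 11)
3. F_x = 787/65  [C, A, F are collinear ∩ DF ⟂ CA]
4. F_y = 641/65  [C, A, F are collinear ∩ DF ⟂ CA]
   → F = (787/65, 641/65)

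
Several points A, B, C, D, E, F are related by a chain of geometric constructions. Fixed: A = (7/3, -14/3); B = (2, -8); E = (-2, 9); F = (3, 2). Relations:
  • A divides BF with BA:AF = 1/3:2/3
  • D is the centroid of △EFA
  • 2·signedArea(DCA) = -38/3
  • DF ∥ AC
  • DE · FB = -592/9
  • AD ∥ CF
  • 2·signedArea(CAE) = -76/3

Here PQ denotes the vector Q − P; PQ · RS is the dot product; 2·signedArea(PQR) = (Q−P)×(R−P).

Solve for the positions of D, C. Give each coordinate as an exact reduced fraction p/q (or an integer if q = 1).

1. D_x = 10/9  [D is the centroid of △EFA]
2. D_y = 19/9  [D is the centroid of △EFA]
   → D = (10/9, 19/9)
3. C_x = 38/9  [AD ∥ CF ∩ DF ∥ AC]
4. C_y = -43/9  [AD ∥ CF ∩ DF ∥ AC]
   → C = (38/9, -43/9)

C = (38/9, -43/9)
D = (10/9, 19/9)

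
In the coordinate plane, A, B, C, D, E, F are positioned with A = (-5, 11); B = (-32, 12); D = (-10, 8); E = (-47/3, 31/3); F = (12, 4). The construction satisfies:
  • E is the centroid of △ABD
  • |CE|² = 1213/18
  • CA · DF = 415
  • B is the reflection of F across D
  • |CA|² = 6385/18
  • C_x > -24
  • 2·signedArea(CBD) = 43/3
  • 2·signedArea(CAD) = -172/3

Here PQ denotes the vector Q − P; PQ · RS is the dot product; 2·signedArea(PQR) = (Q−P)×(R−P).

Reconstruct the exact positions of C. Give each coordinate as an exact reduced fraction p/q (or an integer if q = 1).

1. C_x = -143/6  [2·signedArea(CAD) = -172/3 ∩ CA · DF = 415]
2. C_y = 67/6  [2·signedArea(CAD) = -172/3 ∩ CA · DF = 415]
   → C = (-143/6, 67/6)

C = (-143/6, 67/6)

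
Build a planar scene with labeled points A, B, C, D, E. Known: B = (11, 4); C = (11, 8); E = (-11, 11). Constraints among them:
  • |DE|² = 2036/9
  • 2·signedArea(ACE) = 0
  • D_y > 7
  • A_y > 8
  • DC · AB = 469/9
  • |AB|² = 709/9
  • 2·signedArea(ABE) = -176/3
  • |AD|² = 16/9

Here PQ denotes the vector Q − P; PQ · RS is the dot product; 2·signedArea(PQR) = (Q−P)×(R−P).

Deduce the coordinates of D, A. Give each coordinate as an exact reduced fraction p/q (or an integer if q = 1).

A = (11/3, 9)
D = (11/3, 23/3)

1. A_x = 11/3  [2·signedArea(ACE) = 0 ∩ 2·signedArea(ABE) = -176/3]
2. A_y = 9  [2·signedArea(ACE) = 0 ∩ 2·signedArea(ABE) = -176/3]
   → A = (11/3, 9)
3. D_x = 11/3  [line -22/3·x + 5·y + -103/9 = 0 ∩ |DE|² = 2036/9]
4. D_y = 23/3  [line -22/3·x + 5·y + -103/9 = 0 ∩ |DE|² = 2036/9]
   → D = (11/3, 23/3)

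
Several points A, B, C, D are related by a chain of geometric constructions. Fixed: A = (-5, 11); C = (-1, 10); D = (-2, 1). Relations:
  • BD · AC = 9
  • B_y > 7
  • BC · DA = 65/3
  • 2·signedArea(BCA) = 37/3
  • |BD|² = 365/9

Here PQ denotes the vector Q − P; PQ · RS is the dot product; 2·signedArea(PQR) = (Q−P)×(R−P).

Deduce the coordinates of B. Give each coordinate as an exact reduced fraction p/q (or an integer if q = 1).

B = (-8/3, 22/3)

1. B_x = -8/3  [BC · DA = 65/3 ∩ 2·signedArea(BCA) = 37/3]
2. B_y = 22/3  [BC · DA = 65/3 ∩ 2·signedArea(BCA) = 37/3]
   → B = (-8/3, 22/3)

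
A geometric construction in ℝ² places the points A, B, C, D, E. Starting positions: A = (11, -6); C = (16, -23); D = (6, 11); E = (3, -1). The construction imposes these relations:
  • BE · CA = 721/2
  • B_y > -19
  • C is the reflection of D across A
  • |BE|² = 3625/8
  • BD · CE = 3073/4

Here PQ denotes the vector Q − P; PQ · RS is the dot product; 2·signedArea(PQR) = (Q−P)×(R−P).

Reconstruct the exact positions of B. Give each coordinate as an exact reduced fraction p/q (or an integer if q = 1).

1. B_x = 59/4  [BD · CE = 3073/4 ∩ BE · CA = 721/2]
2. B_y = -75/4  [BD · CE = 3073/4 ∩ BE · CA = 721/2]
   → B = (59/4, -75/4)

B = (59/4, -75/4)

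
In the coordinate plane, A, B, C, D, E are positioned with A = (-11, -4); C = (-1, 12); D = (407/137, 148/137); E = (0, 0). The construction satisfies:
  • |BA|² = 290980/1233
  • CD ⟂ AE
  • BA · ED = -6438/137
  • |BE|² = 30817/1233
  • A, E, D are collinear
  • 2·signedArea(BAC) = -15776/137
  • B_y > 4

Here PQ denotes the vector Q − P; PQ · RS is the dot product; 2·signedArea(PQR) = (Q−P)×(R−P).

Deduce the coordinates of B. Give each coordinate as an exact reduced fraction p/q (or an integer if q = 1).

B = (677/411, 1940/411)

1. B_x = 677/411  [2·signedArea(BAC) = -15776/137 ∩ BA · ED = -6438/137]
2. B_y = 1940/411  [2·signedArea(BAC) = -15776/137 ∩ BA · ED = -6438/137]
   → B = (677/411, 1940/411)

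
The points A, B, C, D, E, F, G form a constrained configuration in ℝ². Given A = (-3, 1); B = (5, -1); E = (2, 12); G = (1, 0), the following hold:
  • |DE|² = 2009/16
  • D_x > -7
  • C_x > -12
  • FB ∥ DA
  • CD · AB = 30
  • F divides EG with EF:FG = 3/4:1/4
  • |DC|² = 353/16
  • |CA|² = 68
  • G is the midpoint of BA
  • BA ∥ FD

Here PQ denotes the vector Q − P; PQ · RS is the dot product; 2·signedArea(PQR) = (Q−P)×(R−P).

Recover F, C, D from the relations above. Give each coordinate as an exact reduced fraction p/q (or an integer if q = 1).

1. F_x = 5/4  [F divides EG with EF:FG = 3/4:1/4]
2. F_y = 3  [F divides EG with EF:FG = 3/4:1/4]
   → F = (5/4, 3)
3. D_x = -27/4  [FB ∥ DA ∩ BA ∥ FD]
4. D_y = 5  [FB ∥ DA ∩ BA ∥ FD]
   → D = (-27/4, 5)
5. C_x = -11  [line -8·x + 2·y + -94 = 0 ∩ |CA|² = 68]
6. C_y = 3  [line -8·x + 2·y + -94 = 0 ∩ |CA|² = 68]
   → C = (-11, 3)

C = (-11, 3)
D = (-27/4, 5)
F = (5/4, 3)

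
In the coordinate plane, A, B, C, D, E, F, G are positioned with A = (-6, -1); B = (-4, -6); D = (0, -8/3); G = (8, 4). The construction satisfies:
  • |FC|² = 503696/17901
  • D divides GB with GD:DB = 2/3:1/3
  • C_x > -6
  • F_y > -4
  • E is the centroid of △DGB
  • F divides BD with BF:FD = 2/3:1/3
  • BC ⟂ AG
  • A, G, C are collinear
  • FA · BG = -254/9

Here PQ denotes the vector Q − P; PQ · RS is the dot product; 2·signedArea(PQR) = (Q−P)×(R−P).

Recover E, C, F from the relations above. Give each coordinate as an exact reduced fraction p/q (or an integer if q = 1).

C = (-1284/221, -206/221)
E = (4/3, -14/9)
F = (-4/3, -34/9)

1. E_x = 4/3  [E is the centroid of △DGB]
2. E_y = -14/9  [E is the centroid of △DGB]
   → E = (4/3, -14/9)
3. C_x = -1284/221  [A, G, C are collinear ∩ BC ⟂ AG]
4. C_y = -206/221  [A, G, C are collinear ∩ BC ⟂ AG]
   → C = (-1284/221, -206/221)
5. F_x = -4/3  [F divides BD with BF:FD = 2/3:1/3]
6. F_y = -34/9  [F divides BD with BF:FD = 2/3:1/3]
   → F = (-4/3, -34/9)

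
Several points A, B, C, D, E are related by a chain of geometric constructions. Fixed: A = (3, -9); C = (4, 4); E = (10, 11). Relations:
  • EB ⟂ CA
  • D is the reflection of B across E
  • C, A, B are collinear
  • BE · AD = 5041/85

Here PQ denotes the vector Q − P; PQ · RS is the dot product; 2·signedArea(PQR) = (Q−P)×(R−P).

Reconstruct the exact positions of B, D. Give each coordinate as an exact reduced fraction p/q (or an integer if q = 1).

1. B_x = 777/170  [C, A, B are collinear ∩ EB ⟂ CA]
2. B_y = 1941/170  [C, A, B are collinear ∩ EB ⟂ CA]
   → B = (777/170, 1941/170)
3. D_x = 2623/170  [D is the reflection of B across E]
4. D_y = 1799/170  [D is the reflection of B across E]
   → D = (2623/170, 1799/170)

B = (777/170, 1941/170)
D = (2623/170, 1799/170)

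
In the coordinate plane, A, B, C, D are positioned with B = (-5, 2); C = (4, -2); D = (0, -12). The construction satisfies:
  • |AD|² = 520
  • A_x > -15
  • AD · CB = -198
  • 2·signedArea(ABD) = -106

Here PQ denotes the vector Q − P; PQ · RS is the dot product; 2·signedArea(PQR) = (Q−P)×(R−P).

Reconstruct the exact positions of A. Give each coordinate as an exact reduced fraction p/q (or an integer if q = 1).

1. A_x = -14  [2·signedArea(ABD) = -106 ∩ AD · CB = -198]
2. A_y = 6  [2·signedArea(ABD) = -106 ∩ AD · CB = -198]
   → A = (-14, 6)

A = (-14, 6)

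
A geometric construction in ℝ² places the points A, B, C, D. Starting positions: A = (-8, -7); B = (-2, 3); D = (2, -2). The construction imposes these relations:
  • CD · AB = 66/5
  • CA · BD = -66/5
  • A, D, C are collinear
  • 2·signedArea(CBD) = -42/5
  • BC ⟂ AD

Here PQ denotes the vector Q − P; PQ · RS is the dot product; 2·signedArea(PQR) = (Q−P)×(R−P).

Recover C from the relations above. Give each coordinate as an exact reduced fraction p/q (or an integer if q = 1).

C = (4/5, -13/5)

1. C_x = 4/5  [A, D, C are collinear ∩ BC ⟂ AD]
2. C_y = -13/5  [A, D, C are collinear ∩ BC ⟂ AD]
   → C = (4/5, -13/5)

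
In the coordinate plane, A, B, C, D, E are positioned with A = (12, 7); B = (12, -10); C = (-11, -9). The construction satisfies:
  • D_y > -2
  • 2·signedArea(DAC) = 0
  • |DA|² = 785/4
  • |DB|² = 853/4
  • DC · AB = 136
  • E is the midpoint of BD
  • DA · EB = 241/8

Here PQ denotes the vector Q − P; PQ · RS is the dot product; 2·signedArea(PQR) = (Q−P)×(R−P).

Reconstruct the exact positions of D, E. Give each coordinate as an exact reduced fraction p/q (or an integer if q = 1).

1. D_x = 1/2  [2·signedArea(DAC) = 0 ∩ DC · AB = 136]
2. D_y = -1  [2·signedArea(DAC) = 0 ∩ DC · AB = 136]
   → D = (1/2, -1)
3. E_x = 25/4  [E is the midpoint of BD]
4. E_y = -11/2  [E is the midpoint of BD]
   → E = (25/4, -11/2)

D = (1/2, -1)
E = (25/4, -11/2)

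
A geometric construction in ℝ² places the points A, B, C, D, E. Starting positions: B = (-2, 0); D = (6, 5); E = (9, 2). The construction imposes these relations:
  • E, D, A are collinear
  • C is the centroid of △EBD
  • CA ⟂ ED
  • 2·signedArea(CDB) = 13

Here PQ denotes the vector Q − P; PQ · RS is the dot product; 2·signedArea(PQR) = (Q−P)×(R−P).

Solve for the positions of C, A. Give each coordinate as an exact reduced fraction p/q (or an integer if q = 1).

1. C_x = 13/3  [C is the centroid of △EBD]
2. C_y = 7/3  [C is the centroid of △EBD]
   → C = (13/3, 7/3)
3. A_x = 13/2  [E, D, A are collinear ∩ CA ⟂ ED]
4. A_y = 9/2  [E, D, A are collinear ∩ CA ⟂ ED]
   → A = (13/2, 9/2)

A = (13/2, 9/2)
C = (13/3, 7/3)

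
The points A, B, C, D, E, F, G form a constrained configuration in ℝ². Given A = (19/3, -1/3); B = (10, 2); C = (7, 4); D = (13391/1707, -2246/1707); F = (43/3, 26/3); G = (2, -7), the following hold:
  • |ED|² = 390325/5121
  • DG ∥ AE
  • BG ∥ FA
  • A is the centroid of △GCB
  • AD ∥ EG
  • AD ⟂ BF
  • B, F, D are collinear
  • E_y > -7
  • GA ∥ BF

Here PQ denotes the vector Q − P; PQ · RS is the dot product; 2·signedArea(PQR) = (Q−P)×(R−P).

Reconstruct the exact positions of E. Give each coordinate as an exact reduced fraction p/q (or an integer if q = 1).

1. E_x = 278/569  [AD ∥ EG ∩ DG ∥ AE]
2. E_y = -3424/569  [AD ∥ EG ∩ DG ∥ AE]
   → E = (278/569, -3424/569)

E = (278/569, -3424/569)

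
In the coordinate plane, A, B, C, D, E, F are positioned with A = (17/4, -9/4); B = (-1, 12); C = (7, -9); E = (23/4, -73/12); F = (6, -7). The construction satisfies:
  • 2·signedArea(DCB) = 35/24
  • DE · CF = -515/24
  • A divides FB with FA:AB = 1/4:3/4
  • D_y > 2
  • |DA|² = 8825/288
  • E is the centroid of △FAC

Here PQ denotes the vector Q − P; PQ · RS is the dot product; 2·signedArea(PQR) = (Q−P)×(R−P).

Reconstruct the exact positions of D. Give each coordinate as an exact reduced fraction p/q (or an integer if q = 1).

1. D_x = 19/8  [2·signedArea(DCB) = 35/24 ∩ DE · CF = -515/24]
2. D_y = 71/24  [2·signedArea(DCB) = 35/24 ∩ DE · CF = -515/24]
   → D = (19/8, 71/24)

D = (19/8, 71/24)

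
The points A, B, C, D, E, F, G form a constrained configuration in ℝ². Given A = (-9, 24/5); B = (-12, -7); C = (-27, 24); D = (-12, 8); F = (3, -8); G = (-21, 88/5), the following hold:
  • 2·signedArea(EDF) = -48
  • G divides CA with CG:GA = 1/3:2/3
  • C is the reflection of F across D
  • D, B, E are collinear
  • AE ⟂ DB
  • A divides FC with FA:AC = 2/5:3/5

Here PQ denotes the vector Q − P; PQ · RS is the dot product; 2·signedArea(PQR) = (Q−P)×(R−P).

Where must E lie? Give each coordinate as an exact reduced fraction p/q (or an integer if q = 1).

1. E_x = -12  [D, B, E are collinear ∩ AE ⟂ DB]
2. E_y = 24/5  [D, B, E are collinear ∩ AE ⟂ DB]
   → E = (-12, 24/5)

E = (-12, 24/5)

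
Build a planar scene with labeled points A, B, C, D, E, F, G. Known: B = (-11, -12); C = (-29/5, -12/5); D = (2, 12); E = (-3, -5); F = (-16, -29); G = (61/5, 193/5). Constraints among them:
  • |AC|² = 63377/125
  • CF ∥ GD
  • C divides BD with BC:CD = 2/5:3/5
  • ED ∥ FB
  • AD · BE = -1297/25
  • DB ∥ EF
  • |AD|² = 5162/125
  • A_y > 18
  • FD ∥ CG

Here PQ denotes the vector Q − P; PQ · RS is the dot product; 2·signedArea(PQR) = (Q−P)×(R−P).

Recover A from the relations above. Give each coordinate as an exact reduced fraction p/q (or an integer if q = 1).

1. A_x = 73/25  [line -8·x + -7·y + 3797/25 = 0 ∩ |AC|² = 63377/125]
2. A_y = 459/25  [line -8·x + -7·y + 3797/25 = 0 ∩ |AC|² = 63377/125]
   → A = (73/25, 459/25)

A = (73/25, 459/25)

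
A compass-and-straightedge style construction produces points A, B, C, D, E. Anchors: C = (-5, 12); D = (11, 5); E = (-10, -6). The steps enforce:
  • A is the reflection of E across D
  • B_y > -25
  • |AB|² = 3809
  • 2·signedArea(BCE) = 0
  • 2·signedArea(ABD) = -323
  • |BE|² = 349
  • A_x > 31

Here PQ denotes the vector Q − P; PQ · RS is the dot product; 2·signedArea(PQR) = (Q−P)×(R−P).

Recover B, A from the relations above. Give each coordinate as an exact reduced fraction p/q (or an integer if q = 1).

A = (32, 16)
B = (-15, -24)

1. A_x = 32  [A is the reflection of E across D]
2. A_y = 16  [A is the reflection of E across D]
   → A = (32, 16)
3. B_x = -15  [2·signedArea(BCE) = 0 ∩ 2·signedArea(ABD) = -323]
4. B_y = -24  [2·signedArea(BCE) = 0 ∩ 2·signedArea(ABD) = -323]
   → B = (-15, -24)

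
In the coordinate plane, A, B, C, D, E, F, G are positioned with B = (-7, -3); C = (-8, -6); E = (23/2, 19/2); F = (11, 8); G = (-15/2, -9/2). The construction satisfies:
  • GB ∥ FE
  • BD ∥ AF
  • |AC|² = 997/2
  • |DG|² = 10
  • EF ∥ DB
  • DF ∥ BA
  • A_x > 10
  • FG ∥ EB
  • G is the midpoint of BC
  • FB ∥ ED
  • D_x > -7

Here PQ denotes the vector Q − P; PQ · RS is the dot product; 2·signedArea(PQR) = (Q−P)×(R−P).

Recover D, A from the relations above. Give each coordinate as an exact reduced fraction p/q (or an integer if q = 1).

1. D_x = -13/2  [EF ∥ DB ∩ FB ∥ ED]
2. D_y = -3/2  [EF ∥ DB ∩ FB ∥ ED]
   → D = (-13/2, -3/2)
3. A_x = 21/2  [BD ∥ AF ∩ DF ∥ BA]
4. A_y = 13/2  [BD ∥ AF ∩ DF ∥ BA]
   → A = (21/2, 13/2)

A = (21/2, 13/2)
D = (-13/2, -3/2)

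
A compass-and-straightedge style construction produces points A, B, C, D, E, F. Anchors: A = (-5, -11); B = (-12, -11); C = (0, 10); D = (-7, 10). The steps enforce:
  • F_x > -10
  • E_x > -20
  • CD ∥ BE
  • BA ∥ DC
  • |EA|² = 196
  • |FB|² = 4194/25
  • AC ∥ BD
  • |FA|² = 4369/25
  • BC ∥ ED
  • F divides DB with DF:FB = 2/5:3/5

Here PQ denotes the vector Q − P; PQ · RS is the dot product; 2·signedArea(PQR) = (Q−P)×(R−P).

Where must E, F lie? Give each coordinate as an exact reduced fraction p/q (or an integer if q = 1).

E = (-19, -11)
F = (-9, 8/5)

1. E_x = -19  [BC ∥ ED ∩ CD ∥ BE]
2. E_y = -11  [BC ∥ ED ∩ CD ∥ BE]
   → E = (-19, -11)
3. F_x = -9  [F divides DB with DF:FB = 2/5:3/5]
4. F_y = 8/5  [F divides DB with DF:FB = 2/5:3/5]
   → F = (-9, 8/5)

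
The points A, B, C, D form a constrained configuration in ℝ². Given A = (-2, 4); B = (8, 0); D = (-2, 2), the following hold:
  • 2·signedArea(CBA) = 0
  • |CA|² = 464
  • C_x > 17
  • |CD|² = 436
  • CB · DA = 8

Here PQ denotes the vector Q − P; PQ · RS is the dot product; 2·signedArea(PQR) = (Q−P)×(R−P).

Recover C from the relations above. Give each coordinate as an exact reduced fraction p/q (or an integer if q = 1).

1. C_x = 18  [2·signedArea(CBA) = 0 ∩ CB · DA = 8]
2. C_y = -4  [2·signedArea(CBA) = 0 ∩ CB · DA = 8]
   → C = (18, -4)

C = (18, -4)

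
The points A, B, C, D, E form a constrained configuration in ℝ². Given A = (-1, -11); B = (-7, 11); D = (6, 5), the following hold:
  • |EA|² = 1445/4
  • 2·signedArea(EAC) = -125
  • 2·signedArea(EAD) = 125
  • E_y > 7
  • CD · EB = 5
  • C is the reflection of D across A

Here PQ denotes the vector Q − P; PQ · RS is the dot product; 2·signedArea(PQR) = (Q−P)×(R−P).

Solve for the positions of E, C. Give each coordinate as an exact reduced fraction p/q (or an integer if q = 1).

1. E_x = -1/2  [line -16·x + 7·y + -64 = 0 ∩ |EA|² = 1445/4]
2. E_y = 8  [line -16·x + 7·y + -64 = 0 ∩ |EA|² = 1445/4]
   → E = (-1/2, 8)
3. C_x = -8  [2·signedArea(EAC) = -125 ∩ C is the reflection of D across A]
4. C_y = -27  [2·signedArea(EAC) = -125 ∩ C is the reflection of D across A]
   → C = (-8, -27)

C = (-8, -27)
E = (-1/2, 8)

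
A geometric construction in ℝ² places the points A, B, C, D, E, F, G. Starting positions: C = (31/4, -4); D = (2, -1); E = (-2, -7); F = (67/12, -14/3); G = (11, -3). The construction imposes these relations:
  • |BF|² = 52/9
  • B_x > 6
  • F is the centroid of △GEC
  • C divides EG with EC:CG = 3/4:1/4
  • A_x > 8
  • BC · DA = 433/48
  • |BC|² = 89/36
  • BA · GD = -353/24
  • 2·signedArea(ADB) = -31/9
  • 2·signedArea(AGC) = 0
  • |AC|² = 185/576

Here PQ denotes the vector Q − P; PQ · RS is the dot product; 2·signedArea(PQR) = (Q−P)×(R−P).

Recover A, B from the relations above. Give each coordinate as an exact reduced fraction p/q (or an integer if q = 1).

A = (199/24, -23/6)
B = (83/12, -8/3)

1. A_x = 199/24  [line 1·x + -13/4·y + -83/4 = 0 ∩ |AC|² = 185/576]
2. A_y = -23/6  [line 1·x + -13/4·y + -83/4 = 0 ∩ |AC|² = 185/576]
   → A = (199/24, -23/6)
3. B_x = 83/12  [BC · DA = 433/48 ∩ 2·signedArea(ADB) = -31/9]
4. B_y = -8/3  [BC · DA = 433/48 ∩ 2·signedArea(ADB) = -31/9]
   → B = (83/12, -8/3)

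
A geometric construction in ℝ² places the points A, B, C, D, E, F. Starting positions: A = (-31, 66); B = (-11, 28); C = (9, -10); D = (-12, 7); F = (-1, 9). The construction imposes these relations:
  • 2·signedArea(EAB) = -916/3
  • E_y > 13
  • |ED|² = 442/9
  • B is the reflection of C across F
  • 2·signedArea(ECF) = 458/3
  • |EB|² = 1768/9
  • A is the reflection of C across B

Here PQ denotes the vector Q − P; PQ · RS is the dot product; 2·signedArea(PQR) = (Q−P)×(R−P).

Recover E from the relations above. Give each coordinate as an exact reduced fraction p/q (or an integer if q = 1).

E = (-35/3, 14)

1. E_x = -35/3  [line -19·x + -10·y + -245/3 = 0 ∩ |ED|² = 442/9]
2. E_y = 14  [line -19·x + -10·y + -245/3 = 0 ∩ |ED|² = 442/9]
   → E = (-35/3, 14)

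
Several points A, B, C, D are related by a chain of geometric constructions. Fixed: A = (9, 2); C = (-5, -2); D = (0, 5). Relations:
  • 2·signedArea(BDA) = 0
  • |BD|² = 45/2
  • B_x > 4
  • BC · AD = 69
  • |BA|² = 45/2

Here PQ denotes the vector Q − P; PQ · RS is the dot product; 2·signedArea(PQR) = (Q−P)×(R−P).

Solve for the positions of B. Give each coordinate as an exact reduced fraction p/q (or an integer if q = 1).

1. B_x = 9/2  [2·signedArea(BDA) = 0 ∩ BC · AD = 69]
2. B_y = 7/2  [2·signedArea(BDA) = 0 ∩ BC · AD = 69]
   → B = (9/2, 7/2)

B = (9/2, 7/2)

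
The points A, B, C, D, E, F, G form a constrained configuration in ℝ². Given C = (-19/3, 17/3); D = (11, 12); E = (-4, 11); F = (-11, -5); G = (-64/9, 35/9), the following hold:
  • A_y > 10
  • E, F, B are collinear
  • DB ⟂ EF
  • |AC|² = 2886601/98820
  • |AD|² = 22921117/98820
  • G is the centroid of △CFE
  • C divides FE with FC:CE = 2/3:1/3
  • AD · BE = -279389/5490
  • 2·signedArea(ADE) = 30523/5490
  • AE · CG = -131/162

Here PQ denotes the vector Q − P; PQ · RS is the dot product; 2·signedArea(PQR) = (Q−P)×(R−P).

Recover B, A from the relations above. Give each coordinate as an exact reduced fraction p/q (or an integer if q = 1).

A = (-22877/5490, 29147/2745)
B = (-373/305, 5291/305)

1. B_x = -373/305  [E, F, B are collinear ∩ DB ⟂ EF]
2. B_y = 5291/305  [E, F, B are collinear ∩ DB ⟂ EF]
   → B = (-373/305, 5291/305)
3. A_x = -22877/5490  [2·signedArea(ADE) = 30523/5490 ∩ AE · CG = -131/162]
4. A_y = 29147/2745  [2·signedArea(ADE) = 30523/5490 ∩ AE · CG = -131/162]
   → A = (-22877/5490, 29147/2745)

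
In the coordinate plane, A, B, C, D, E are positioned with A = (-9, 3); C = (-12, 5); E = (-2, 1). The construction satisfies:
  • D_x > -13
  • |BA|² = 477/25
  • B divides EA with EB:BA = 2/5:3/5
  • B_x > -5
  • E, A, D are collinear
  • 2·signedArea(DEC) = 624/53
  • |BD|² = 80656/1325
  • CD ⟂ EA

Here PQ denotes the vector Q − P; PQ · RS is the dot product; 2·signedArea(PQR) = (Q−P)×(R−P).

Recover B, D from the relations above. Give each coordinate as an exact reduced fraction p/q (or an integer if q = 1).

1. B_x = -24/5  [B divides EA with EB:BA = 2/5:3/5]
2. B_y = 9/5  [B divides EA with EB:BA = 2/5:3/5]
   → B = (-24/5, 9/5)
3. D_x = -652/53  [E, A, D are collinear ∩ CD ⟂ EA]
4. D_y = 209/53  [E, A, D are collinear ∩ CD ⟂ EA]
   → D = (-652/53, 209/53)

B = (-24/5, 9/5)
D = (-652/53, 209/53)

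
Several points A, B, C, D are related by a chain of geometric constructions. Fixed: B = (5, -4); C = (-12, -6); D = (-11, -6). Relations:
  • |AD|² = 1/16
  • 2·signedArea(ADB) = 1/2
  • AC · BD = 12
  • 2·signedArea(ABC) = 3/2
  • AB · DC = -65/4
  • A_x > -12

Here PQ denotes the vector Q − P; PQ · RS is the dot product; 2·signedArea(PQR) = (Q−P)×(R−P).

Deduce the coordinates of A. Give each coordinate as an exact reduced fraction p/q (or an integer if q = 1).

1. A_x = -45/4  [2·signedArea(ABC) = 3/2 ∩ AC · BD = 12]
2. A_y = -6  [2·signedArea(ABC) = 3/2 ∩ AC · BD = 12]
   → A = (-45/4, -6)

A = (-45/4, -6)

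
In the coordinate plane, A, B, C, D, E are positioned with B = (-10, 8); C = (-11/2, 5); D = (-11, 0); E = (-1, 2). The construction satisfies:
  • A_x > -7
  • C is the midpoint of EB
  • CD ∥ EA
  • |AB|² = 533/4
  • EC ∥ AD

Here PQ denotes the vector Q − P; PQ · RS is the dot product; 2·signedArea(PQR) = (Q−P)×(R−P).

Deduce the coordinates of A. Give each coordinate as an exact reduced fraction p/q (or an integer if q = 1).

1. A_x = -13/2  [EC ∥ AD ∩ CD ∥ EA]
2. A_y = -3  [EC ∥ AD ∩ CD ∥ EA]
   → A = (-13/2, -3)

A = (-13/2, -3)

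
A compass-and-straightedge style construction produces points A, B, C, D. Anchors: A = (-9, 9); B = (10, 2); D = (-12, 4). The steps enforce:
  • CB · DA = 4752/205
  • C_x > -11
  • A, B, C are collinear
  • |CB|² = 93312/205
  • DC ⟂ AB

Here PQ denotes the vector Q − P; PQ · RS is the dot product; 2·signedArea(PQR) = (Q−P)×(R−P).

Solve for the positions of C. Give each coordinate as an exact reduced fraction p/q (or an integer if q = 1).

1. C_x = -2054/205  [A, B, C are collinear ∩ DC ⟂ AB]
2. C_y = 1922/205  [A, B, C are collinear ∩ DC ⟂ AB]
   → C = (-2054/205, 1922/205)

C = (-2054/205, 1922/205)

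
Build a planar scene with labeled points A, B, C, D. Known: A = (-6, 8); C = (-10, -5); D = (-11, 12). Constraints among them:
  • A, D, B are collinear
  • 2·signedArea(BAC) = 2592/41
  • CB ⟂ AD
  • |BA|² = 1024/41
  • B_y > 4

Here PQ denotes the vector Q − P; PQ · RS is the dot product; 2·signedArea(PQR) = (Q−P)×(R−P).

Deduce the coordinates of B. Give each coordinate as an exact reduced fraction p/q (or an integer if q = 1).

B = (-86/41, 200/41)

1. B_x = -86/41  [A, D, B are collinear ∩ CB ⟂ AD]
2. B_y = 200/41  [A, D, B are collinear ∩ CB ⟂ AD]
   → B = (-86/41, 200/41)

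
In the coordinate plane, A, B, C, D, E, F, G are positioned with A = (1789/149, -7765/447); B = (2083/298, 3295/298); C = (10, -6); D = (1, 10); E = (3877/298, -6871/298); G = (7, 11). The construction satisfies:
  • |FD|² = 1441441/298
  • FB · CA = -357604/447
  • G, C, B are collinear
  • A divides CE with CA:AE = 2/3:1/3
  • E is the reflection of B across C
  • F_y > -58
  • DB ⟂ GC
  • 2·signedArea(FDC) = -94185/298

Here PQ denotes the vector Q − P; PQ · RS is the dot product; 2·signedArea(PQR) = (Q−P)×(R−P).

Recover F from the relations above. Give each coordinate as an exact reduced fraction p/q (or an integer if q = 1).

F = (5671/298, -17037/298)

1. F_x = 5671/298  [2·signedArea(FDC) = -94185/298 ∩ FB · CA = -357604/447]
2. F_y = -17037/298  [2·signedArea(FDC) = -94185/298 ∩ FB · CA = -357604/447]
   → F = (5671/298, -17037/298)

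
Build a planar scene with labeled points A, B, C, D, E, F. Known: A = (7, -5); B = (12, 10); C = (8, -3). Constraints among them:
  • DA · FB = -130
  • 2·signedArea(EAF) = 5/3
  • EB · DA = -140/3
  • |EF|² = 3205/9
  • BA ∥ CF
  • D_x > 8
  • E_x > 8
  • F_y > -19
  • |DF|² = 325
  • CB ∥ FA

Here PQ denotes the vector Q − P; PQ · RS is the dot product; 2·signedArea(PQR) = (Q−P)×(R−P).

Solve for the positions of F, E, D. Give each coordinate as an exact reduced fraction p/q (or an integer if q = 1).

1. F_x = 3  [CB ∥ FA ∩ BA ∥ CF]
2. F_y = -18  [CB ∥ FA ∩ BA ∥ CF]
   → F = (3, -18)
3. E_x = 26/3  [line 13·x + -4·y + -338/3 = 0 ∩ |EF|² = 3205/9]
4. E_y = 0  [line 13·x + -4·y + -338/3 = 0 ∩ |EF|² = 3205/9]
   → E = (26/3, 0)
5. D_x = 9  [DA · FB = -130 ∩ EB · DA = -140/3]
6. D_y = -1  [DA · FB = -130 ∩ EB · DA = -140/3]
   → D = (9, -1)

D = (9, -1)
E = (26/3, 0)
F = (3, -18)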